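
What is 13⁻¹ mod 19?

19 = 1·13 + 6
13 = 2·6 + 1
6 = 6·1 + 0
Back-substituting gives 13·3 ≡ 1 (mod 19).

3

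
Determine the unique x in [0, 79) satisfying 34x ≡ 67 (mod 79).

34⁻¹ ≡ 7 (mod 79) because 34·7 = 238 = 3·79 + 1.
Multiplying both sides by 7: x ≡ 7·67 = 469 ≡ 74 (mod 79).

74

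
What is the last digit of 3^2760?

The units digit of 3^n cycles with period 4: 3, 9, 7, 1, …
2760 leaves remainder 0 on division by 4, so 3^2760 ends in 1.

1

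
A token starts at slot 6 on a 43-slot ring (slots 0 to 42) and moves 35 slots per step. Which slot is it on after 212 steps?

30

212·35 = 7420.
7420 − 172·43 = 24, so 7420 ≡ 24 (mod 43).
(6 + 24) mod 43 = 30.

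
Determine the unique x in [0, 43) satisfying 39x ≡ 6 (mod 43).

20

39⁻¹ ≡ 32 (mod 43) because 39·32 = 1248 = 29·43 + 1.
Multiplying both sides by 32: x ≡ 32·6 = 192 ≡ 20 (mod 43).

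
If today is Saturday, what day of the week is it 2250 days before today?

2250 mod 7 = 3 (since 321·7 = 2247).
Saturday − 3 days → Wednesday.

Wednesday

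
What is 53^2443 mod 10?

7

The units digit of 53^n cycles with period 4: 3, 9, 7, 1, …
2443 mod 4 = 3, so the last digit matches 3^3 = 7.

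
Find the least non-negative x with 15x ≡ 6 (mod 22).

The inverse of 15 mod 22 is 3 (since 15·3 = 45 ≡ 1).
So x ≡ 3·6 = 18 ≡ 18 (mod 22).
Check: 15·18 = 270 = 12·22 + 6.

18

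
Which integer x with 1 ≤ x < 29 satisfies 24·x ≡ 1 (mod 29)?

24·23 = 552 = 19·29 + 1, so 24⁻¹ ≡ 23 (mod 29).

23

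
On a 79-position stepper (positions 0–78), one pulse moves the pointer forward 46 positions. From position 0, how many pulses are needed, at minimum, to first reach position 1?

67

79 = 1·46 + 33
46 = 1·33 + 13
33 = 2·13 + 7
13 = 1·7 + 6
7 = 1·6 + 1
6 = 6·1 + 0
Back-substituting gives 46·67 ≡ 1 (mod 79).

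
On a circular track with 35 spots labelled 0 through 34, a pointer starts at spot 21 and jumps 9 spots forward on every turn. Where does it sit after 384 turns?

384·9 = 3456.
3456 − 98·35 = 26, so 3456 ≡ 26 (mod 35).
(21 + 26) mod 35 = 12.

12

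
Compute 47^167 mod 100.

63

Square-and-reduce mod 100: 47^1≡47, 47^2≡9, 47^4≡81, 47^8≡61, 47^16≡21, 47^32≡41, 47^64≡81, 47^128≡61.
Since 167 = 1 + 2 + 4 + 32 + 128 in binary, 47^167 ≡ 47·9·81·41·61 ≡ 63 (mod 100).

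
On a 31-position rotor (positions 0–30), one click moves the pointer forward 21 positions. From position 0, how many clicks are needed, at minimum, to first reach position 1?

3

31 = 1·21 + 10
21 = 2·10 + 1
10 = 10·1 + 0
Back-substituting gives 21·3 ≡ 1 (mod 31).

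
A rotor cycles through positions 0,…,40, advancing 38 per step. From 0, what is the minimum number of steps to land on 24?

33

38⁻¹ ≡ 27 (mod 41) because 38·27 = 1026 = 25·41 + 1.
Multiplying both sides by 27: x ≡ 27·24 = 648 ≡ 33 (mod 41).
Check: 38·33 = 1254 = 30·41 + 24.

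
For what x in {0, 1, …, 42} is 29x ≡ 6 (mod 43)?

The inverse of 29 mod 43 is 3 (since 29·3 = 87 ≡ 1).
So x ≡ 3·6 = 18 ≡ 18 (mod 43).
Check: 29·18 = 522 = 12·43 + 6.

18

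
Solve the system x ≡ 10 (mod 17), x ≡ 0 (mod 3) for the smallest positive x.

27

Since 3·6 ≡ 1 (mod 17), take x = 0 + 3·((10−0)·6 mod 17) = 0 + 3·9 = 27.
Check: 27 mod 17 = 10, 27 mod 3 = 0.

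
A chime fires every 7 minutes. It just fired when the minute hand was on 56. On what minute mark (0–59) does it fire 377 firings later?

55

377·7 = 2639.
2639 = 43·60 + 59, so 2639 mod 60 = 59.
(56 + 59) mod 60 = 55.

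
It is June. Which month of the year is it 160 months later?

160 − 13·12 = 4, so 160 ≡ 4 (mod 12).
June + 4 months → October.

October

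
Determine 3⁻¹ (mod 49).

3·33 = 99 = 2·49 + 1, so 3⁻¹ ≡ 33 (mod 49).

33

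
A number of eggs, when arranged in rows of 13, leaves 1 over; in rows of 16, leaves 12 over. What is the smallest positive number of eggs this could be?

92

x ≡ 1 (mod 13) gives x ∈ {1, 14, 27, 40, 53, 66, 79, 92}.
The first of these with x mod 16 = 12 is 92.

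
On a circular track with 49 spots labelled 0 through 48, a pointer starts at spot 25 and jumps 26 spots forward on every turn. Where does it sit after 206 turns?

206·26 = 5356.
5356 − 109·49 = 15, so 5356 ≡ 15 (mod 49).
(25 + 15) mod 49 = 40.

40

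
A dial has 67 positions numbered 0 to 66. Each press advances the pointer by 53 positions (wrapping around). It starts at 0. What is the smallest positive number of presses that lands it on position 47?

11

53⁻¹ ≡ 43 (mod 67) because 53·43 = 2279 = 34·67 + 1.
Multiplying both sides by 43: x ≡ 43·47 = 2021 ≡ 11 (mod 67).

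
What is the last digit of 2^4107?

8

The units digit of 2^n cycles with period 4: 2, 4, 8, 6, …
4107 mod 4 = 3, so the last digit matches 2^3 = 8.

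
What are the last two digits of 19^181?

Square-and-reduce mod 100: 19^1≡19, 19^2≡61, 19^4≡21, 19^8≡41, 19^16≡81, 19^32≡61, 19^64≡21, 19^128≡41.
181 = 1 + 4 + 16 + 32 + 128, so 19^181 ≡ 19·21·81·61·41 ≡ 19 (mod 100).

19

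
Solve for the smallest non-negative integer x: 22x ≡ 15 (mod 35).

15

The inverse of 22 mod 35 is 8 (since 22·8 = 176 ≡ 1).
Multiplying both sides by 8: x ≡ 8·15 = 120 ≡ 15 (mod 35).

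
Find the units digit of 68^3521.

The units digit of 68^n cycles with period 4: 8, 4, 2, 6, …
3521 leaves remainder 1 on division by 4, so 68^3521 ends in 8.

8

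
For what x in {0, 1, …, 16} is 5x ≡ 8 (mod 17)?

5

5⁻¹ ≡ 7 (mod 17) because 5·7 = 35 = 2·17 + 1.
Multiplying both sides by 7: x ≡ 7·8 = 56 ≡ 5 (mod 17).
Check: 5·5 = 25 = 1·17 + 8.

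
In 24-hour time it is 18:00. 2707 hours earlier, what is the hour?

Dividing 2707 by 24 gives quotient 112 and remainder 19.
(18 − 19) mod 24 = 23.

23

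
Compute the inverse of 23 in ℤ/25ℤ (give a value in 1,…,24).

25 = 1·23 + 2
23 = 11·2 + 1
2 = 2·1 + 0
Back-substituting gives 23·12 ≡ 1 (mod 25).

12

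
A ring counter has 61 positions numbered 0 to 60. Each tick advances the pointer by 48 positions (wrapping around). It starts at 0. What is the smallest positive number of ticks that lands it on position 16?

The inverse of 48 mod 61 is 14 (since 48·14 = 672 ≡ 1).
Multiplying both sides by 14: x ≡ 14·16 = 224 ≡ 41 (mod 61).

41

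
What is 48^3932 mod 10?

6

The units digit of 48^n cycles with period 4: 8, 4, 2, 6, …
3932 mod 4 = 0, so the last digit matches 8^4 = 6.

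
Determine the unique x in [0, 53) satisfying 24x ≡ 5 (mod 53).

51

24⁻¹ ≡ 42 (mod 53) because 24·42 = 1008 = 19·53 + 1.
So x ≡ 42·5 = 210 ≡ 51 (mod 53).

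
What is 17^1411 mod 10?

The units digit of 17^n cycles with period 4: 7, 9, 3, 1, …
1411 mod 4 = 3, so the last digit matches 7^3 = 3.

3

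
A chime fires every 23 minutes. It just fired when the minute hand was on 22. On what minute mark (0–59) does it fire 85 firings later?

57

85·23 = 1955.
1955 mod 60 = 35 (since 32·60 = 1920).
(22 + 35) mod 60 = 57.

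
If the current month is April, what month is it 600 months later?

600 − 50·12 = 0, so 600 ≡ 0 (mod 12).
April + 0 months → April.

April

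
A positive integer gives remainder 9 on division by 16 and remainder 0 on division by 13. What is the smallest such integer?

169

Since 13·5 ≡ 1 (mod 16), take x = 0 + 13·((9−0)·5 mod 16) = 0 + 13·13 = 169.
Check: 169 mod 16 = 9, 169 mod 13 = 0.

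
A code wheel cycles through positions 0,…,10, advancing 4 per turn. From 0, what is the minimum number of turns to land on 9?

5

4⁻¹ ≡ 3 (mod 11) because 4·3 = 12 = 1·11 + 1.
Multiplying both sides by 3: x ≡ 3·9 = 27 ≡ 5 (mod 11).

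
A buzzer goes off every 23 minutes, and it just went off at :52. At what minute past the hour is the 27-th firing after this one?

13

27·23 = 621.
621 − 10·60 = 21, so 621 ≡ 21 (mod 60).
(52 + 21) mod 60 = 13.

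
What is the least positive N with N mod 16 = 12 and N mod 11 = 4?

92

Since 11·3 ≡ 1 (mod 16), take x = 4 + 11·((12−4)·3 mod 16) = 4 + 11·8 = 92.
Check: 92 mod 16 = 12, 92 mod 11 = 4.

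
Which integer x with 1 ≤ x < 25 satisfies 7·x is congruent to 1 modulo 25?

18

25 = 3·7 + 4
7 = 1·4 + 3
4 = 1·3 + 1
3 = 3·1 + 0
Back-substituting gives 7·18 ≡ 1 (mod 25).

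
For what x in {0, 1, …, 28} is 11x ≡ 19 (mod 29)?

11⁻¹ ≡ 8 (mod 29) because 11·8 = 88 = 3·29 + 1.
Multiplying both sides by 8: x ≡ 8·19 = 152 ≡ 7 (mod 29).
Check: 11·7 = 77 = 2·29 + 19.

7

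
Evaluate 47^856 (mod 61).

47

Square-and-reduce mod 61: 47^1≡47, 47^2≡13, 47^4≡47, 47^8≡13, 47^16≡47, 47^32≡13, 47^64≡47, 47^128≡13, 47^256≡47, 47^512≡13.
Since 856 = 8 + 16 + 64 + 256 + 512 in binary, 47^856 ≡ 13·47·47·47·13 ≡ 47 (mod 61).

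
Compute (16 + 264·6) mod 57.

4

264·6 = 1584.
1584 − 27·57 = 45, so 1584 ≡ 45 (mod 57).
(16 + 45) mod 57 = 4.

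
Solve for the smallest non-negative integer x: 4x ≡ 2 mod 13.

7

4⁻¹ ≡ 10 (mod 13) because 4·10 = 40 = 3·13 + 1.
Multiplying both sides by 10: x ≡ 10·2 = 20 ≡ 7 (mod 13).
Check: 4·7 = 28 = 2·13 + 2.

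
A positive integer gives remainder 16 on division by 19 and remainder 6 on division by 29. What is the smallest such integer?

35

Since 29·2 ≡ 1 (mod 19), take x = 6 + 29·((16−6)·2 mod 19) = 6 + 29·1 = 35.
Check: 35 mod 19 = 16, 35 mod 29 = 6.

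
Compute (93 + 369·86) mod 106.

27

369·86 = 31734.
Dividing 31734 by 106 gives quotient 299 and remainder 40.
(93 + 40) mod 106 = 27.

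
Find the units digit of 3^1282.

9

Last digits of 3^n: 3, 9, 7, 1 (period 4).
1282 mod 4 = 2, so the last digit matches 3^2 = 9.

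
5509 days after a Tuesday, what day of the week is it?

5509 = 787·7 + 0, so 5509 mod 7 = 0.
Tuesday + 0 days → Tuesday.

Tuesday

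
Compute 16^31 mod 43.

11

Square-and-reduce mod 43: 16^1≡16, 16^2≡41, 16^4≡4, 16^8≡16, 16^16≡41.
31 = 1 + 2 + 4 + 8 + 16, so 16^31 ≡ 16·41·4·16·41 ≡ 11 (mod 43).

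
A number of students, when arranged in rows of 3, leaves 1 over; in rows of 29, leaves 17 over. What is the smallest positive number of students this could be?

x ≡ 1 (mod 3) gives x ∈ {1, 4, 7, 10, 13, 16, 19, 22, …}.
The first of these with x mod 29 = 17 is 46.

46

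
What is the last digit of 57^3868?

1

Powers of 7 mod 10 repeat with period 4: 7, 9, 3, 1.
3868 leaves remainder 0 on division by 4, so 57^3868 ends in 1.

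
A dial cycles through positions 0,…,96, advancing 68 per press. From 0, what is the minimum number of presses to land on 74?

61

68⁻¹ ≡ 10 (mod 97) because 68·10 = 680 = 7·97 + 1.
So x ≡ 10·74 = 740 ≡ 61 (mod 97).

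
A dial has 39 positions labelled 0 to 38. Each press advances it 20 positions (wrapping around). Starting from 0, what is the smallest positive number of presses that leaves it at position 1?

39 = 1·20 + 19
20 = 1·19 + 1
19 = 19·1 + 0
Back-substituting gives 20·2 ≡ 1 (mod 39).

2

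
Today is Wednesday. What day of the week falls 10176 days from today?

Monday

10176 = 1453·7 + 5, so 10176 mod 7 = 5.
Wednesday + 5 days → Monday.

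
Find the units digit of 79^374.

1

Last digits of 9^n: 9, 1 (period 2).
374 leaves remainder 0 on division by 2, so 79^374 ends in 1.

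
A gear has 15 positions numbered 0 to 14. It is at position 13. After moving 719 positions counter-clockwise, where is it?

14

719 mod 15 = 14 (since 47·15 = 705).
(13 − 14) mod 15 = 14.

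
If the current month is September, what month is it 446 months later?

446 − 37·12 = 2, so 446 ≡ 2 (mod 12).
September + 2 months → November.

November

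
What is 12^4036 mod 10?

Last digits of 2^n: 2, 4, 8, 6 (period 4).
4036 leaves remainder 0 on division by 4, so 12^4036 ends in 6.

6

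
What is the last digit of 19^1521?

9

Powers of 9 mod 10 repeat with period 2: 9, 1.
1521 mod 2 = 1, so the last digit matches 9^1 = 9.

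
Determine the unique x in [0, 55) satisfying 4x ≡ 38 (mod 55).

4⁻¹ ≡ 14 (mod 55) because 4·14 = 56 = 1·55 + 1.
Multiplying both sides by 14: x ≡ 14·38 = 532 ≡ 37 (mod 55).
Check: 4·37 = 148 = 2·55 + 38.

37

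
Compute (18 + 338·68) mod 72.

34

338·68 = 22984.
22984 mod 72 = 16 (since 319·72 = 22968).
(18 + 16) mod 72 = 34.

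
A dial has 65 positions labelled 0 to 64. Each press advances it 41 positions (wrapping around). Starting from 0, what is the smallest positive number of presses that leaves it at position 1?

41·46 = 1886 = 29·65 + 1, so 41⁻¹ ≡ 46 (mod 65).

46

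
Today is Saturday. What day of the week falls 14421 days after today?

Sunday

14421 − 2060·7 = 1, so 14421 ≡ 1 (mod 7).
Saturday + 1 day → Sunday.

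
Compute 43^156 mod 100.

By repeated squaring mod 100: 43^1≡43, 43^2≡49, 43^4≡1, 43^8≡1, 43^16≡1, 43^32≡1, 43^64≡1, 43^128≡1.
Since 156 = 4 + 8 + 16 + 128 in binary, 43^156 ≡ 1·1·1·1 ≡ 1 (mod 100).

1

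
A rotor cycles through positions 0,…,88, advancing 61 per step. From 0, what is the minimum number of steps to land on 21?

The inverse of 61 mod 89 is 54 (since 61·54 = 3294 ≡ 1).
Multiplying both sides by 54: x ≡ 54·21 = 1134 ≡ 66 (mod 89).

66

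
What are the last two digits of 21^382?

Successive squares of 21 mod 100: 21^1≡21, 21^2≡41, 21^4≡81, 21^8≡61, 21^16≡21, 21^32≡41, 21^64≡81, 21^128≡61, 21^256≡21.
Since 382 = 2 + 4 + 8 + 16 + 32 + 64 + 256 in binary, 21^382 ≡ 41·81·61·21·41·81·21 ≡ 41 (mod 100).

41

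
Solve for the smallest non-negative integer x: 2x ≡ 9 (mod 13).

11

2⁻¹ ≡ 7 (mod 13) because 2·7 = 14 = 1·13 + 1.
So x ≡ 7·9 = 63 ≡ 11 (mod 13).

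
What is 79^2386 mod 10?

1

The units digit of 79^n cycles with period 2: 9, 1, …
2386 leaves remainder 0 on division by 2, so 79^2386 ends in 1.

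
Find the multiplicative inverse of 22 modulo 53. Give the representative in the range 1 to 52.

41

53 = 2·22 + 9
22 = 2·9 + 4
9 = 2·4 + 1
4 = 4·1 + 0
Back-substituting gives 22·41 ≡ 1 (mod 53).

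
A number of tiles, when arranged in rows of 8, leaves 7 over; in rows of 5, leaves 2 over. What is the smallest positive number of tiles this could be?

7

Since 5·5 ≡ 1 (mod 8), take x = 2 + 5·((7−2)·5 mod 8) = 2 + 5·1 = 7.
Check: 7 mod 8 = 7, 7 mod 5 = 2.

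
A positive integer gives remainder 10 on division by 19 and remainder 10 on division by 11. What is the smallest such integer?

10

x ≡ 10 (mod 11) gives x ∈ {10}.
The first of these with x mod 19 = 10 is 10.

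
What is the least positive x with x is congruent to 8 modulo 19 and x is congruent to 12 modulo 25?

312

Since 25·16 ≡ 1 (mod 19), take x = 12 + 25·((8−12)·16 mod 19) = 12 + 25·12 = 312.
Check: 312 mod 19 = 8, 312 mod 25 = 12.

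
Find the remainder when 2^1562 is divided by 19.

Successive squares of 2 mod 19: 2^1≡2, 2^2≡4, 2^4≡16, 2^8≡9, 2^16≡5, 2^32≡6, 2^64≡17, 2^128≡4, 2^256≡16, 2^512≡9, 2^1024≡5.
1562 = 2 + 8 + 16 + 512 + 1024, so 2^1562 ≡ 4·9·5·9·5 ≡ 6 (mod 19).

6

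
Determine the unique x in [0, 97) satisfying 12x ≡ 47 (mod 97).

12⁻¹ ≡ 89 (mod 97) because 12·89 = 1068 = 11·97 + 1.
Multiplying both sides by 89: x ≡ 89·47 = 4183 ≡ 12 (mod 97).

12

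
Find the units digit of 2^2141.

Last digits of 2^n: 2, 4, 8, 6 (period 4).
2141 leaves remainder 1 on division by 4, so 2^2141 ends in 2.

2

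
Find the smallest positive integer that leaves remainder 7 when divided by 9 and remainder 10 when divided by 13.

88

x ≡ 7 (mod 9) gives x ∈ {7, 16, 25, 34, 43, 52, 61, 70, …}.
The first of these with x mod 13 = 10 is 88.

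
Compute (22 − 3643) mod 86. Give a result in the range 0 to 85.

3643 mod 86 = 31 (since 42·86 = 3612).
(22 − 31) mod 86 = 77.

77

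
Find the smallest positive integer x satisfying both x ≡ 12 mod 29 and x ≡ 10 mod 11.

x ≡ 10 (mod 11) gives x ∈ {10, 21, 32, 43, 54, 65, 76, 87, …}.
The first of these with x mod 29 = 12 is 186.

186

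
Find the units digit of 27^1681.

Powers of 7 mod 10 repeat with period 4: 7, 9, 3, 1.
1681 leaves remainder 1 on division by 4, so 27^1681 ends in 7.

7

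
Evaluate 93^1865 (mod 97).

54

Successive squares of 93 mod 97: 93^1≡93, 93^2≡16, 93^4≡62, 93^8≡61, 93^16≡35, 93^32≡61, 93^64≡35, 93^128≡61, 93^256≡35, 93^512≡61, 93^1024≡35.
1865 = 1 + 8 + 64 + 256 + 512 + 1024, so 93^1865 ≡ 93·61·35·35·61·35 ≡ 54 (mod 97).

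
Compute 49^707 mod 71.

54

Successive squares of 49 mod 71: 49^1≡49, 49^2≡58, 49^4≡27, 49^8≡19, 49^16≡6, 49^32≡36, 49^64≡18, 49^128≡40, 49^256≡38, 49^512≡24.
707 = 1 + 2 + 64 + 128 + 512, so 49^707 ≡ 49·58·18·40·24 ≡ 54 (mod 71).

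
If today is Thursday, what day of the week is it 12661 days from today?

12661 = 1808·7 + 5, so 12661 mod 7 = 5.
Thursday + 5 days → Tuesday.

Tuesday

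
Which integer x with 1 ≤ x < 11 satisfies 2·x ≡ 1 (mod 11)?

6

11 = 5·2 + 1
2 = 2·1 + 0
Back-substituting gives 2·6 ≡ 1 (mod 11).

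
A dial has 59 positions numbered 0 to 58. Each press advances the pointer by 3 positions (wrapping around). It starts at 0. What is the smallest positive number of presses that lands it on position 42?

3⁻¹ ≡ 20 (mod 59) because 3·20 = 60 = 1·59 + 1.
Multiplying both sides by 20: x ≡ 20·42 = 840 ≡ 14 (mod 59).

14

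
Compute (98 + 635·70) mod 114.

635·70 = 44450.
44450 = 389·114 + 104, so 44450 mod 114 = 104.
(98 + 104) mod 114 = 88.

88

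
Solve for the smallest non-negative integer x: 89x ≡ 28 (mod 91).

89⁻¹ ≡ 45 (mod 91) because 89·45 = 4005 = 44·91 + 1.
So x ≡ 45·28 = 1260 ≡ 77 (mod 91).
Check: 89·77 = 6853 = 75·91 + 28.

77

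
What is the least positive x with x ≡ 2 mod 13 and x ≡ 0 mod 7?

x ≡ 0 (mod 7) gives x ∈ {0, 7, 14, 21, 28}.
The first of these with x mod 13 = 2 is 28.

28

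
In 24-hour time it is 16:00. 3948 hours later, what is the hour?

3948 mod 24 = 12 (since 164·24 = 3936).
(16 + 12) mod 24 = 4.

4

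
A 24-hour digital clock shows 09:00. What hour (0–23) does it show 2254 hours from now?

7

2254 − 93·24 = 22, so 2254 ≡ 22 (mod 24).
(9 + 22) mod 24 = 7.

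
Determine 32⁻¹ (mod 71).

20

71 = 2·32 + 7
32 = 4·7 + 4
7 = 1·4 + 3
4 = 1·3 + 1
3 = 3·1 + 0
Back-substituting gives 32·20 ≡ 1 (mod 71).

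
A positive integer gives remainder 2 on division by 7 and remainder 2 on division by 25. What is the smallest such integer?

2

Since 25·2 ≡ 1 (mod 7), take x = 2 + 25·((2−2)·2 mod 7) = 2 + 25·0 = 2.
Check: 2 mod 7 = 2, 2 mod 25 = 2.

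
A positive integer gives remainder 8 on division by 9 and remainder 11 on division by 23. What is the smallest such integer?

80

x ≡ 8 (mod 9) gives x ∈ {8, 17, 26, 35, 44, 53, 62, 71, …}.
The first of these with x mod 23 = 11 is 80.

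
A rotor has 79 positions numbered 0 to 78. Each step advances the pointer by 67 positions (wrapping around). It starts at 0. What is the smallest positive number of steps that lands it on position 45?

67⁻¹ ≡ 46 (mod 79) because 67·46 = 3082 = 39·79 + 1.
Multiplying both sides by 46: x ≡ 46·45 = 2070 ≡ 16 (mod 79).

16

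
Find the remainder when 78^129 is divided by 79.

78

By repeated squaring mod 79: 78^1≡78, 78^2≡1, 78^4≡1, 78^8≡1, 78^16≡1, 78^32≡1, 78^64≡1, 78^128≡1.
Since 129 = 1 + 128 in binary, 78^129 ≡ 78·1 ≡ 78 (mod 79).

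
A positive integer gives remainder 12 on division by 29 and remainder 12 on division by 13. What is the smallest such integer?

x ≡ 12 (mod 13) gives x ∈ {12}.
The first of these with x mod 29 = 12 is 12.

12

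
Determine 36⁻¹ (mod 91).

36·43 = 1548 = 17·91 + 1, so 36⁻¹ ≡ 43 (mod 91).

43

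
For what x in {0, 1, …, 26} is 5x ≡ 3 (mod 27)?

6

5⁻¹ ≡ 11 (mod 27) because 5·11 = 55 = 2·27 + 1.
Multiplying both sides by 11: x ≡ 11·3 = 33 ≡ 6 (mod 27).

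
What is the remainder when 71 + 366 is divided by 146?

366 mod 146 = 74 (since 2·146 = 292).
(71 + 74) mod 146 = 145.

145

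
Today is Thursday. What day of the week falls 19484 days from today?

Sunday

19484 = 2783·7 + 3, so 19484 mod 7 = 3.
Thursday + 3 days → Sunday.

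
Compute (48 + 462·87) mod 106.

68

462·87 = 40194.
40194 mod 106 = 20 (since 379·106 = 40174).
(48 + 20) mod 106 = 68.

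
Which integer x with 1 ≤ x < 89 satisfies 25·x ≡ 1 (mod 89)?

57

25·57 = 1425 = 16·89 + 1, so 25⁻¹ ≡ 57 (mod 89).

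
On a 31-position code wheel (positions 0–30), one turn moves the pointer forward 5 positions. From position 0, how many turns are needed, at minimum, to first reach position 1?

25

5·25 = 125 = 4·31 + 1, so 5⁻¹ ≡ 25 (mod 31).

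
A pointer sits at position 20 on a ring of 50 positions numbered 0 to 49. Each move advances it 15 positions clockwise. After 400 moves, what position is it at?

20

400·15 = 6000.
6000 = 120·50 + 0, so 6000 mod 50 = 0.
(20 + 0) mod 50 = 20.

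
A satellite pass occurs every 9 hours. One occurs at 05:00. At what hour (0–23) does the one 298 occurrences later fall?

23

298·9 = 2682.
2682 − 111·24 = 18, so 2682 ≡ 18 (mod 24).
(5 + 18) mod 24 = 23.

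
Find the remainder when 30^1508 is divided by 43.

24

Square-and-reduce mod 43: 30^1≡30, 30^2≡40, 30^4≡9, 30^8≡38, 30^16≡25, 30^32≡23, 30^64≡13, 30^128≡40, 30^256≡9, 30^512≡38, 30^1024≡25.
1508 = 4 + 32 + 64 + 128 + 256 + 1024, so 30^1508 ≡ 9·23·13·40·9·25 ≡ 24 (mod 43).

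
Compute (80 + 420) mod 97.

15

420 = 4·97 + 32, so 420 mod 97 = 32.
(80 + 32) mod 97 = 15.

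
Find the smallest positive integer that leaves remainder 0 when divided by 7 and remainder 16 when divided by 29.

161

x ≡ 0 (mod 7) gives x ∈ {0, 7, 14, 21, 28, 35, 42, 49, …}.
The first of these with x mod 29 = 16 is 161.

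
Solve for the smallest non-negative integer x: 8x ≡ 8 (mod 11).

The inverse of 8 mod 11 is 7 (since 8·7 = 56 ≡ 1).
Multiplying both sides by 7: x ≡ 7·8 = 56 ≡ 1 (mod 11).

1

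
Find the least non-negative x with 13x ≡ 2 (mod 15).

13⁻¹ ≡ 7 (mod 15) because 13·7 = 91 = 6·15 + 1.
So x ≡ 7·2 = 14 ≡ 14 (mod 15).

14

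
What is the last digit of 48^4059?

2

Powers of 8 mod 10 repeat with period 4: 8, 4, 2, 6.
4059 leaves remainder 3 on division by 4, so 48^4059 ends in 2.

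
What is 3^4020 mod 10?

Powers of 3 mod 10 repeat with period 4: 3, 9, 7, 1.
4020 leaves remainder 0 on division by 4, so 3^4020 ends in 1.

1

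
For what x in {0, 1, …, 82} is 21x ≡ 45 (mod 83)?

21⁻¹ ≡ 4 (mod 83) because 21·4 = 84 = 1·83 + 1.
Multiplying both sides by 4: x ≡ 4·45 = 180 ≡ 14 (mod 83).
Check: 21·14 = 294 = 3·83 + 45.

14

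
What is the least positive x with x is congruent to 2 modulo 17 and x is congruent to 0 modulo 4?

36

Since 4·13 ≡ 1 (mod 17), take x = 0 + 4·((2−0)·13 mod 17) = 0 + 4·9 = 36.
Check: 36 mod 17 = 2, 36 mod 4 = 0.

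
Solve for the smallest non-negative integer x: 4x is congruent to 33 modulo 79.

28

The inverse of 4 mod 79 is 20 (since 4·20 = 80 ≡ 1).
So x ≡ 20·33 = 660 ≡ 28 (mod 79).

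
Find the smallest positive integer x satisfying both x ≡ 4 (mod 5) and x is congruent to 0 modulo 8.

24

x ≡ 4 (mod 5) gives x ∈ {4, 9, 14, 19, 24}.
The first of these with x mod 8 = 0 is 24.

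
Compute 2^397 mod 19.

Successive squares of 2 mod 19: 2^1≡2, 2^2≡4, 2^4≡16, 2^8≡9, 2^16≡5, 2^32≡6, 2^64≡17, 2^128≡4, 2^256≡16.
397 = 1 + 4 + 8 + 128 + 256, so 2^397 ≡ 2·16·9·4·16 ≡ 2 (mod 19).

2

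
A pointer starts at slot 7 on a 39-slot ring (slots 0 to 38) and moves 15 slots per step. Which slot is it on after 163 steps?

163·15 = 2445.
2445 = 62·39 + 27, so 2445 mod 39 = 27.
(7 + 27) mod 39 = 34.

34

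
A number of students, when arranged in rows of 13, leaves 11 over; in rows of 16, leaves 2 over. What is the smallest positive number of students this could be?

50

x ≡ 11 (mod 13) gives x ∈ {11, 24, 37, 50}.
The first of these with x mod 16 = 2 is 50.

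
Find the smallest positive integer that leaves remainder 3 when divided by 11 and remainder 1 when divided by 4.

x ≡ 1 (mod 4) gives x ∈ {1, 5, 9, 13, 17, 21, 25}.
The first of these with x mod 11 = 3 is 25.

25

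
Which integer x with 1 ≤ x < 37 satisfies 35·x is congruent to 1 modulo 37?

37 = 1·35 + 2
35 = 17·2 + 1
2 = 2·1 + 0
Back-substituting gives 35·18 ≡ 1 (mod 37).

18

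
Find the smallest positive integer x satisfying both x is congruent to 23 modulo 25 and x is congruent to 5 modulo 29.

Since 29·19 ≡ 1 (mod 25), take x = 5 + 29·((23−5)·19 mod 25) = 5 + 29·17 = 498.
Check: 498 mod 25 = 23, 498 mod 29 = 5.

498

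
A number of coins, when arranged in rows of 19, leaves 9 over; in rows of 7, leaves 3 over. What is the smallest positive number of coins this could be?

x ≡ 3 (mod 7) gives x ∈ {3, 10, 17, 24, 31, 38, 45, 52, …}.
The first of these with x mod 19 = 9 is 66.

66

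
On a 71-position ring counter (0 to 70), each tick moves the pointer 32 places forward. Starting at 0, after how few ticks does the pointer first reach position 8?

32⁻¹ ≡ 20 (mod 71) because 32·20 = 640 = 9·71 + 1.
So x ≡ 20·8 = 160 ≡ 18 (mod 71).

18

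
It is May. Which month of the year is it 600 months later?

May

600 = 50·12 + 0, so 600 mod 12 = 0.
May + 0 months → May.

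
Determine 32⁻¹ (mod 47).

25

32·25 = 800 = 17·47 + 1, so 32⁻¹ ≡ 25 (mod 47).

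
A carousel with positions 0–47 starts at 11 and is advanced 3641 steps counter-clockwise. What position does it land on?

18

3641 mod 48 = 41 (since 75·48 = 3600).
(11 − 41) mod 48 = 18.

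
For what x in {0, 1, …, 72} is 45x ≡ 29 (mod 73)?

The inverse of 45 mod 73 is 13 (since 45·13 = 585 ≡ 1).
So x ≡ 13·29 = 377 ≡ 12 (mod 73).

12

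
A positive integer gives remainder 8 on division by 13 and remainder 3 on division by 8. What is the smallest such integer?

Since 8·5 ≡ 1 (mod 13), take x = 3 + 8·((8−3)·5 mod 13) = 3 + 8·12 = 99.
Check: 99 mod 13 = 8, 99 mod 8 = 3.

99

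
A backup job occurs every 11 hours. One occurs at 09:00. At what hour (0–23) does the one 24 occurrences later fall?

9

24·11 = 264.
264 − 11·24 = 0, so 264 ≡ 0 (mod 24).
(9 + 0) mod 24 = 9.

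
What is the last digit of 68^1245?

The units digit of 68^n cycles with period 4: 8, 4, 2, 6, …
1245 mod 4 = 1, so the last digit matches 8^1 = 8.

8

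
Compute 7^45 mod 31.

Successive squares of 7 mod 31: 7^1≡7, 7^2≡18, 7^4≡14, 7^8≡10, 7^16≡7, 7^32≡18.
Since 45 = 1 + 4 + 8 + 32 in binary, 7^45 ≡ 7·14·10·18 ≡ 1 (mod 31).

1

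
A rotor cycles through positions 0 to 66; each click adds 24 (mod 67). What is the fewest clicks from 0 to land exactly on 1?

67 = 2·24 + 19
24 = 1·19 + 5
19 = 3·5 + 4
5 = 1·4 + 1
4 = 4·1 + 0
Back-substituting gives 24·14 ≡ 1 (mod 67).

14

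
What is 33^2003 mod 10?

7

Powers of 3 mod 10 repeat with period 4: 3, 9, 7, 1.
2003 leaves remainder 3 on division by 4, so 33^2003 ends in 7.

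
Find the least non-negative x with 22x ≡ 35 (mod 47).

8

22⁻¹ ≡ 15 (mod 47) because 22·15 = 330 = 7·47 + 1.
Multiplying both sides by 15: x ≡ 15·35 = 525 ≡ 8 (mod 47).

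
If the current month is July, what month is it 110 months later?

September

110 mod 12 = 2 (since 9·12 = 108).
July + 2 months → September.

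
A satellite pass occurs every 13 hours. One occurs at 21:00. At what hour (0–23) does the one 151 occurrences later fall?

16

151·13 = 1963.
1963 − 81·24 = 19, so 1963 ≡ 19 (mod 24).
(21 + 19) mod 24 = 16.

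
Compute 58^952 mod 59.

1

Successive squares of 58 mod 59: 58^1≡58, 58^2≡1, 58^4≡1, 58^8≡1, 58^16≡1, 58^32≡1, 58^64≡1, 58^128≡1, 58^256≡1, 58^512≡1.
Since 952 = 8 + 16 + 32 + 128 + 256 + 512 in binary, 58^952 ≡ 1·1·1·1·1·1 ≡ 1 (mod 59).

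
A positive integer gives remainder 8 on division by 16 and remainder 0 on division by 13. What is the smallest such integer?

104

Since 13·5 ≡ 1 (mod 16), take x = 0 + 13·((8−0)·5 mod 16) = 0 + 13·8 = 104.
Check: 104 mod 16 = 8, 104 mod 13 = 0.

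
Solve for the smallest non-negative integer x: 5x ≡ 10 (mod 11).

The inverse of 5 mod 11 is 9 (since 5·9 = 45 ≡ 1).
So x ≡ 9·10 = 90 ≡ 2 (mod 11).
Check: 5·2 = 10 = 0·11 + 10.

2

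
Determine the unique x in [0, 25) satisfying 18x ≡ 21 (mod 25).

18⁻¹ ≡ 7 (mod 25) because 18·7 = 126 = 5·25 + 1.
Multiplying both sides by 7: x ≡ 7·21 = 147 ≡ 22 (mod 25).

22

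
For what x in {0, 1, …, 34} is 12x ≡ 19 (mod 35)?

12⁻¹ ≡ 3 (mod 35) because 12·3 = 36 = 1·35 + 1.
So x ≡ 3·19 = 57 ≡ 22 (mod 35).

22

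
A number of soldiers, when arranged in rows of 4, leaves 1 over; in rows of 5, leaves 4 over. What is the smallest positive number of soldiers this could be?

Since 5·1 ≡ 1 (mod 4), take x = 4 + 5·((1−4)·1 mod 4) = 4 + 5·1 = 9.
Check: 9 mod 4 = 1, 9 mod 5 = 4.

9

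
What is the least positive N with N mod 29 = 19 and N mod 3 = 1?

19

x ≡ 1 (mod 3) gives x ∈ {1, 4, 7, 10, 13, 16, 19}.
The first of these with x mod 29 = 19 is 19.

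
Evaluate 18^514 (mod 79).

52

By repeated squaring mod 79: 18^1≡18, 18^2≡8, 18^4≡64, 18^8≡67, 18^16≡65, 18^32≡38, 18^64≡22, 18^128≡10, 18^256≡21, 18^512≡46.
514 = 2 + 512, so 18^514 ≡ 8·46 ≡ 52 (mod 79).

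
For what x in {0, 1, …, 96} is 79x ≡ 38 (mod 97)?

41

The inverse of 79 mod 97 is 70 (since 79·70 = 5530 ≡ 1).
Multiplying both sides by 70: x ≡ 70·38 = 2660 ≡ 41 (mod 97).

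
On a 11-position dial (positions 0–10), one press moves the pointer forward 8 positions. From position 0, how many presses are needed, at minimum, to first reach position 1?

11 = 1·8 + 3
8 = 2·3 + 2
3 = 1·2 + 1
2 = 2·1 + 0
Back-substituting gives 8·7 ≡ 1 (mod 11).

7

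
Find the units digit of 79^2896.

Powers of 9 mod 10 repeat with period 2: 9, 1.
2896 leaves remainder 0 on division by 2, so 79^2896 ends in 1.

1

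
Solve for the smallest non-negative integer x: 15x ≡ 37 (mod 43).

34

15⁻¹ ≡ 23 (mod 43) because 15·23 = 345 = 8·43 + 1.
Multiplying both sides by 23: x ≡ 23·37 = 851 ≡ 34 (mod 43).
Check: 15·34 = 510 = 11·43 + 37.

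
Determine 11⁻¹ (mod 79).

36

79 = 7·11 + 2
11 = 5·2 + 1
2 = 2·1 + 0
Back-substituting gives 11·36 ≡ 1 (mod 79).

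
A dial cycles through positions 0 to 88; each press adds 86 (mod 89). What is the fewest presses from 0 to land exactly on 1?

59

89 = 1·86 + 3
86 = 28·3 + 2
3 = 1·2 + 1
2 = 2·1 + 0
Back-substituting gives 86·59 ≡ 1 (mod 89).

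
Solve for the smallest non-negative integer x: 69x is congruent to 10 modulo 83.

69⁻¹ ≡ 77 (mod 83) because 69·77 = 5313 = 64·83 + 1.
So x ≡ 77·10 = 770 ≡ 23 (mod 83).
Check: 69·23 = 1587 = 19·83 + 10.

23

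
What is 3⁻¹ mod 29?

29 = 9·3 + 2
3 = 1·2 + 1
2 = 2·1 + 0
Back-substituting gives 3·10 ≡ 1 (mod 29).

10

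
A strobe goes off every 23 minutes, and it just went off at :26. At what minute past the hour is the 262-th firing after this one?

52

262·23 = 6026.
Dividing 6026 by 60 gives quotient 100 and remainder 26.
(26 + 26) mod 60 = 52.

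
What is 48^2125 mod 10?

The units digit of 48^n cycles with period 4: 8, 4, 2, 6, …
2125 leaves remainder 1 on division by 4, so 48^2125 ends in 8.

8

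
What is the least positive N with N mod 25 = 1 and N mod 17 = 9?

26

x ≡ 9 (mod 17) gives x ∈ {9, 26}.
The first of these with x mod 25 = 1 is 26.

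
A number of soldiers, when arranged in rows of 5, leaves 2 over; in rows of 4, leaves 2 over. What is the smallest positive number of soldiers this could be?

2

x ≡ 2 (mod 4) gives x ∈ {2}.
The first of these with x mod 5 = 2 is 2.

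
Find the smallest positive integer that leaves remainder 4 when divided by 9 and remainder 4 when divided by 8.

4

x ≡ 4 (mod 8) gives x ∈ {4}.
The first of these with x mod 9 = 4 is 4.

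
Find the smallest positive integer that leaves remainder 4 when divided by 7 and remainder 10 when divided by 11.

Since 11·2 ≡ 1 (mod 7), take x = 10 + 11·((4−10)·2 mod 7) = 10 + 11·2 = 32.
Check: 32 mod 7 = 4, 32 mod 11 = 10.

32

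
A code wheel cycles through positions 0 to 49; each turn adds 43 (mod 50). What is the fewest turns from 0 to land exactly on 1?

43·7 = 301 = 6·50 + 1, so 43⁻¹ ≡ 7 (mod 50).

7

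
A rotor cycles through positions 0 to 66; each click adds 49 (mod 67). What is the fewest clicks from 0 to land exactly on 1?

67 = 1·49 + 18
49 = 2·18 + 13
18 = 1·13 + 5
13 = 2·5 + 3
5 = 1·3 + 2
3 = 1·2 + 1
2 = 2·1 + 0
Back-substituting gives 49·26 ≡ 1 (mod 67).

26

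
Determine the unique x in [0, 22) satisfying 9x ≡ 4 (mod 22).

20

9⁻¹ ≡ 5 (mod 22) because 9·5 = 45 = 2·22 + 1.
Multiplying both sides by 5: x ≡ 5·4 = 20 ≡ 20 (mod 22).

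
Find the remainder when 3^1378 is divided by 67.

40

Square-and-reduce mod 67: 3^1≡3, 3^2≡9, 3^4≡14, 3^8≡62, 3^16≡25, 3^32≡22, 3^64≡15, 3^128≡24, 3^256≡40, 3^512≡59, 3^1024≡64.
Since 1378 = 2 + 32 + 64 + 256 + 1024 in binary, 3^1378 ≡ 9·22·15·40·64 ≡ 40 (mod 67).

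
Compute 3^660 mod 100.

Successive squares of 3 mod 100: 3^1≡3, 3^2≡9, 3^4≡81, 3^8≡61, 3^16≡21, 3^32≡41, 3^64≡81, 3^128≡61, 3^256≡21, 3^512≡41.
660 = 4 + 16 + 128 + 512, so 3^660 ≡ 81·21·61·41 ≡ 1 (mod 100).

1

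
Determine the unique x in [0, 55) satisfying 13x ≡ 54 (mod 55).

38

The inverse of 13 mod 55 is 17 (since 13·17 = 221 ≡ 1).
So x ≡ 17·54 = 918 ≡ 38 (mod 55).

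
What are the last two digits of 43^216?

01

By repeated squaring mod 100: 43^1≡43, 43^2≡49, 43^4≡1, 43^8≡1, 43^16≡1, 43^32≡1, 43^64≡1, 43^128≡1.
216 = 8 + 16 + 64 + 128, so 43^216 ≡ 1·1·1·1 ≡ 1 (mod 100).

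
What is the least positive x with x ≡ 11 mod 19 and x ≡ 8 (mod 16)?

x ≡ 8 (mod 16) gives x ∈ {8, 24, 40, 56, 72, 88, 104, 120, …}.
The first of these with x mod 19 = 11 is 296.

296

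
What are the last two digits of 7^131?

Successive squares of 7 mod 100: 7^1≡7, 7^2≡49, 7^4≡1, 7^8≡1, 7^16≡1, 7^32≡1, 7^64≡1, 7^128≡1.
Since 131 = 1 + 2 + 128 in binary, 7^131 ≡ 7·49·1 ≡ 43 (mod 100).

43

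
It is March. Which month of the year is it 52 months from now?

July

52 mod 12 = 4 (since 4·12 = 48).
March + 4 months → July.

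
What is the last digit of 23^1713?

The units digit of 23^n cycles with period 4: 3, 9, 7, 1, …
1713 leaves remainder 1 on division by 4, so 23^1713 ends in 3.

3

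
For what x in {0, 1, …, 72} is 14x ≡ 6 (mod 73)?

63

The inverse of 14 mod 73 is 47 (since 14·47 = 658 ≡ 1).
Multiplying both sides by 47: x ≡ 47·6 = 282 ≡ 63 (mod 73).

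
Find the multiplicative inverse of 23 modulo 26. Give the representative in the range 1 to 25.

23·17 = 391 = 15·26 + 1, so 23⁻¹ ≡ 17 (mod 26).

17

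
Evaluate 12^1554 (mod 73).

65

Successive squares of 12 mod 73: 12^1≡12, 12^2≡71, 12^4≡4, 12^8≡16, 12^16≡37, 12^32≡55, 12^64≡32, 12^128≡2, 12^256≡4, 12^512≡16, 12^1024≡37.
1554 = 2 + 16 + 512 + 1024, so 12^1554 ≡ 71·37·16·37 ≡ 65 (mod 73).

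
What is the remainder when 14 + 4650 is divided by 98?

4650 − 47·98 = 44, so 4650 ≡ 44 (mod 98).
(14 + 44) mod 98 = 58.

58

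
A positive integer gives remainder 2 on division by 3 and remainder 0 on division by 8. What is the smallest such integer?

8

Since 8·2 ≡ 1 (mod 3), take x = 0 + 8·((2−0)·2 mod 3) = 0 + 8·1 = 8.
Check: 8 mod 3 = 2, 8 mod 8 = 0.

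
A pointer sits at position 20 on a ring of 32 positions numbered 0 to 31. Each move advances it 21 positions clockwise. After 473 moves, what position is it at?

473·21 = 9933.
9933 − 310·32 = 13, so 9933 ≡ 13 (mod 32).
(20 + 13) mod 32 = 1.

1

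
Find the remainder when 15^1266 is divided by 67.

15

By repeated squaring mod 67: 15^1≡15, 15^2≡24, 15^4≡40, 15^8≡59, 15^16≡64, 15^32≡9, 15^64≡14, 15^128≡62, 15^256≡25, 15^512≡22, 15^1024≡15.
Since 1266 = 2 + 16 + 32 + 64 + 128 + 1024 in binary, 15^1266 ≡ 24·64·9·14·62·15 ≡ 15 (mod 67).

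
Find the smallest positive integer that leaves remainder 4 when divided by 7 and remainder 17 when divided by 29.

x ≡ 4 (mod 7) gives x ∈ {4, 11, 18, 25, 32, 39, 46}.
The first of these with x mod 29 = 17 is 46.

46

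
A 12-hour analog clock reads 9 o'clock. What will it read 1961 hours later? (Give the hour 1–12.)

2

Dividing 1961 by 12 gives quotient 163 and remainder 5.
9 + 5 → 2 on a 12-hour dial.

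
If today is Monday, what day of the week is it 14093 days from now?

Wednesday

14093 − 2013·7 = 2, so 14093 ≡ 2 (mod 7).
Monday + 2 days → Wednesday.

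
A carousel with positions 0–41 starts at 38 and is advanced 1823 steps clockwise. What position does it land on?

1823 − 43·42 = 17, so 1823 ≡ 17 (mod 42).
(38 + 17) mod 42 = 13.

13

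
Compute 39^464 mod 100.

41

Successive squares of 39 mod 100: 39^1≡39, 39^2≡21, 39^4≡41, 39^8≡81, 39^16≡61, 39^32≡21, 39^64≡41, 39^128≡81, 39^256≡61.
464 = 16 + 64 + 128 + 256, so 39^464 ≡ 61·41·81·61 ≡ 41 (mod 100).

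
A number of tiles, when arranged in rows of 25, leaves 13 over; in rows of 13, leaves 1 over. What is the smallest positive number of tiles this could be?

313

Since 13·2 ≡ 1 (mod 25), take x = 1 + 13·((13−1)·2 mod 25) = 1 + 13·24 = 313.
Check: 313 mod 25 = 13, 313 mod 13 = 1.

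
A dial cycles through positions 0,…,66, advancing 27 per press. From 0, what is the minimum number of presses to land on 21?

The inverse of 27 mod 67 is 5 (since 27·5 = 135 ≡ 1).
So x ≡ 5·21 = 105 ≡ 38 (mod 67).

38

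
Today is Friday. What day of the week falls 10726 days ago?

Wednesday

10726 − 1532·7 = 2, so 10726 ≡ 2 (mod 7).
Friday − 2 days → Wednesday.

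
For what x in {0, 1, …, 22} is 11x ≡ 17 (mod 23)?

11⁻¹ ≡ 21 (mod 23) because 11·21 = 231 = 10·23 + 1.
So x ≡ 21·17 = 357 ≡ 12 (mod 23).

12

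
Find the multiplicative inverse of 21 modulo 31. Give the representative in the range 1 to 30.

21·3 = 63 = 2·31 + 1, so 21⁻¹ ≡ 3 (mod 31).

3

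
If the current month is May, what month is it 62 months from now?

Dividing 62 by 12 gives quotient 5 and remainder 2.
May + 2 months → July.

July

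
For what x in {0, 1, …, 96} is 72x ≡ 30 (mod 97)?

72⁻¹ ≡ 31 (mod 97) because 72·31 = 2232 = 23·97 + 1.
So x ≡ 31·30 = 930 ≡ 57 (mod 97).

57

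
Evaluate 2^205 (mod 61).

By repeated squaring mod 61: 2^1≡2, 2^2≡4, 2^4≡16, 2^8≡12, 2^16≡22, 2^32≡57, 2^64≡16, 2^128≡12.
205 = 1 + 4 + 8 + 64 + 128, so 2^205 ≡ 2·16·12·16·12 ≡ 40 (mod 61).

40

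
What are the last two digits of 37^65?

57

Successive squares of 37 mod 100: 37^1≡37, 37^2≡69, 37^4≡61, 37^8≡21, 37^16≡41, 37^32≡81, 37^64≡61.
65 = 1 + 64, so 37^65 ≡ 37·61 ≡ 57 (mod 100).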